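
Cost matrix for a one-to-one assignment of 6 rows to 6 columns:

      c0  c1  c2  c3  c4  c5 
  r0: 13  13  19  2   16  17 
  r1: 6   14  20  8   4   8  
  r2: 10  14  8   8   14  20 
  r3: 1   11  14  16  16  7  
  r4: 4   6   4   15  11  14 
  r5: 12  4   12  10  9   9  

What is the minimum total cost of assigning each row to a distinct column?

optimal assignment: row0→col3 (cost 2), row1→col4 (cost 4), row2→col2 (cost 8), row3→col5 (cost 7), row4→col0 (cost 4), row5→col1 (cost 4)
total = 2 + 4 + 8 + 7 + 4 + 4 = 29

Minimum assignment cost: 29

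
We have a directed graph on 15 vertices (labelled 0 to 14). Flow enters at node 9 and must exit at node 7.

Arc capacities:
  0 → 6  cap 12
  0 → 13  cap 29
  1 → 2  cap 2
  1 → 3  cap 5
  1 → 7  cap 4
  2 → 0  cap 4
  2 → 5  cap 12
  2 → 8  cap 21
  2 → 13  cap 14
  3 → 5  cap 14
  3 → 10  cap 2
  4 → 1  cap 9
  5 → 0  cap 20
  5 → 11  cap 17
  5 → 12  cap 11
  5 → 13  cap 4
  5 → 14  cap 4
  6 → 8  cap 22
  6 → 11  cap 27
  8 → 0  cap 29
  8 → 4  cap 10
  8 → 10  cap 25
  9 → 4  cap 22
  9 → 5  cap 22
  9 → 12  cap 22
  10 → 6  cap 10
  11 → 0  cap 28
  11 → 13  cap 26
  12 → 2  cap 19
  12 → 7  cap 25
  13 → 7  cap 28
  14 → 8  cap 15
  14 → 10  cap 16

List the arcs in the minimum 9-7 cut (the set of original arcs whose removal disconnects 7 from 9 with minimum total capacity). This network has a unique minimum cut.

Min-cut arcs: {(4,1), (9,5), (9,12)} (total capacity 53)

augment #1: 9→12→7 push 22
augment #2: 9→4→1→7 push 4
augment #3: 9→5→12→7 push 3
augment #4: 9→5→13→7 push 4
augment #5: 9→5→0→13→7 push 15
augment #6: 9→4→1→2→13→7 push 2
augment #7: 9→4→1→3→5→0→13→7 push 3
max flow = 53; residual-reachable set from 9 gives S-side
cut edges (S→T): {(4,1), (9,5), (9,12)} total cap 53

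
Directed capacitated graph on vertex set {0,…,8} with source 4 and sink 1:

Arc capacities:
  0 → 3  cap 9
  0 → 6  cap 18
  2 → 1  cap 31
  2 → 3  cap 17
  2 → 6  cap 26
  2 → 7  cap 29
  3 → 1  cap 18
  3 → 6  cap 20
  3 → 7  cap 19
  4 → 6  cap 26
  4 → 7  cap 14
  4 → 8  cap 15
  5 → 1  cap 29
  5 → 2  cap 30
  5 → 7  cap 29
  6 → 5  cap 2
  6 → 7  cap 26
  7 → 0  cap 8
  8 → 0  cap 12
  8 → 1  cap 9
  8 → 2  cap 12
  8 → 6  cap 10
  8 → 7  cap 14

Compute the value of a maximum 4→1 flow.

Maximum flow value: 25

augment #1: 4→8→1 bottleneck 9, total now 9
augment #2: 4→6→5→1 bottleneck 2, total now 11
augment #3: 4→8→2→1 bottleneck 6, total now 17
augment #4: 4→7→0→3→1 bottleneck 8, total now 25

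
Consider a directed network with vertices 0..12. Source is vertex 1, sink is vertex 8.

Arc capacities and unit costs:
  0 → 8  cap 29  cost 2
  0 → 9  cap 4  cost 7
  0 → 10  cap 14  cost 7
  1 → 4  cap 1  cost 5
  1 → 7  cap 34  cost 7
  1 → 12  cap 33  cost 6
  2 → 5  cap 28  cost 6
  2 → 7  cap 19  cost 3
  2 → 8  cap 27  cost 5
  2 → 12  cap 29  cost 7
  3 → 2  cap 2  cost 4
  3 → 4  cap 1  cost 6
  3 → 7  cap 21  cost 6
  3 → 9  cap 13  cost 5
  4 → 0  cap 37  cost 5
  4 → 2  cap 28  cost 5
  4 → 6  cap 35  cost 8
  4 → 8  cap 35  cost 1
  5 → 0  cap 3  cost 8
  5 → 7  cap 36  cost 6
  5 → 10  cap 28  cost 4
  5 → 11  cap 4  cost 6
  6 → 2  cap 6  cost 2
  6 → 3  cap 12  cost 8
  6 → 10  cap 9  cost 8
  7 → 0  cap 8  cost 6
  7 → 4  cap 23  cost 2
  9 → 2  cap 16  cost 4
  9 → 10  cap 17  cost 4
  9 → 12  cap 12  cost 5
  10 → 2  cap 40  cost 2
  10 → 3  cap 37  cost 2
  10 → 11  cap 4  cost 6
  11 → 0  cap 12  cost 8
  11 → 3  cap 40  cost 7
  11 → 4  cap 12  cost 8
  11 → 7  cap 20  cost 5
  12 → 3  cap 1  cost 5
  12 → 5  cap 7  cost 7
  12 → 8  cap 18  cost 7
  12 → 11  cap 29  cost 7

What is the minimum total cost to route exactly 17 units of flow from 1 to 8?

Minimum cost for 17 units: 166

shortest-cost path #1: 1→4→8 push 1 @ unit cost 6 (adds 6)
shortest-cost path #2: 1→7→4→8 push 16 @ unit cost 10 (adds 160)
total cost = 166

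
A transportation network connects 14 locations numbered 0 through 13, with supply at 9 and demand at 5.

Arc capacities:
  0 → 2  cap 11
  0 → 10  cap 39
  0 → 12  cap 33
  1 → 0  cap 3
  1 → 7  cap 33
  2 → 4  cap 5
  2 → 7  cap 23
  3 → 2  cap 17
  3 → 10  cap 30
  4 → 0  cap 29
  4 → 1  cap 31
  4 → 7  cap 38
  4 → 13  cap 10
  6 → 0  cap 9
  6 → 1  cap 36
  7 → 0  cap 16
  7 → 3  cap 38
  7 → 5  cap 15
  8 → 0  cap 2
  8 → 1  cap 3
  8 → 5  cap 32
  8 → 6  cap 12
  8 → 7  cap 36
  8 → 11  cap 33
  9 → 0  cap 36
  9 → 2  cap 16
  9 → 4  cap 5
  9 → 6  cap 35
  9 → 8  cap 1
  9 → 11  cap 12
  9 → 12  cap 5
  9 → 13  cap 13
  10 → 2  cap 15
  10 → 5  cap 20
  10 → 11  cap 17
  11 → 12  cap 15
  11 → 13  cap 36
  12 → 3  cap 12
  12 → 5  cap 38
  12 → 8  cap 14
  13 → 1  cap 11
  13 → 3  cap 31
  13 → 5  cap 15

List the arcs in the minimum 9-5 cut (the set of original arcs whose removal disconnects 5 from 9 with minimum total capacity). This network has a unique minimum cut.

Min-cut arcs: {(7,5), (9,8), (10,5), (12,5), (12,8), (13,5)} (total capacity 103)

augment #1: 9→8→5 push 1
augment #2: 9→12→5 push 5
augment #3: 9→13→5 push 13
augment #4: 9→0→10→5 push 20
augment #5: 9→0→12→5 push 16
augment #6: 9→2→7→5 push 15
augment #7: 9→4→13→5 push 2
augment #8: 9→11→12→5 push 12
augment #9: 9→4→0→12→5 push 3
augment #10: 9→6→0→12→5 push 2
augment #11: 9→6→0→12→8→5 push 7
augment #12: 9→2→4→0→12→8→5 push 1
augment #13: 9→6→1→0→12→8→5 push 3
augment #14: 9→6→1→7→0→12→8→5 push 1
augment #15: 9→6→1→7→0→10→11→12→8→5 push 2
max flow = 103; residual-reachable set from 9 gives S-side
cut edges (S→T): {(7,5), (9,8), (10,5), (12,5), (12,8), (13,5)} total cap 103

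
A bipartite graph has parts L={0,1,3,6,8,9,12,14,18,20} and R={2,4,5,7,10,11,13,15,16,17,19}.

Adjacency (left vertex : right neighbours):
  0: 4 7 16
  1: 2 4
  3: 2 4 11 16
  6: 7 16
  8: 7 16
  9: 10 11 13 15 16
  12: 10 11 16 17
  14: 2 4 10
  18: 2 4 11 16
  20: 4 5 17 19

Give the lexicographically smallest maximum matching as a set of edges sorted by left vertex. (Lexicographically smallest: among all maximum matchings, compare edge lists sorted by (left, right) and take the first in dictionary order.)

|M| = 9 (so the lex-smallest maximum matching has 9 edges)
process left vertices in ascending order; for each, take the smallest-labelled available neighbour that still permits 9 edges overall, or leave it unmatched if none does
lex-smallest matching: {0-4, 1-2, 3-11, 6-7, 8-16, 9-13, 12-17, 14-10, 20-5}

Lex-smallest maximum matching: {(0,4), (1,2), (3,11), (6,7), (8,16), (9,13), (12,17), (14,10), (20,5)}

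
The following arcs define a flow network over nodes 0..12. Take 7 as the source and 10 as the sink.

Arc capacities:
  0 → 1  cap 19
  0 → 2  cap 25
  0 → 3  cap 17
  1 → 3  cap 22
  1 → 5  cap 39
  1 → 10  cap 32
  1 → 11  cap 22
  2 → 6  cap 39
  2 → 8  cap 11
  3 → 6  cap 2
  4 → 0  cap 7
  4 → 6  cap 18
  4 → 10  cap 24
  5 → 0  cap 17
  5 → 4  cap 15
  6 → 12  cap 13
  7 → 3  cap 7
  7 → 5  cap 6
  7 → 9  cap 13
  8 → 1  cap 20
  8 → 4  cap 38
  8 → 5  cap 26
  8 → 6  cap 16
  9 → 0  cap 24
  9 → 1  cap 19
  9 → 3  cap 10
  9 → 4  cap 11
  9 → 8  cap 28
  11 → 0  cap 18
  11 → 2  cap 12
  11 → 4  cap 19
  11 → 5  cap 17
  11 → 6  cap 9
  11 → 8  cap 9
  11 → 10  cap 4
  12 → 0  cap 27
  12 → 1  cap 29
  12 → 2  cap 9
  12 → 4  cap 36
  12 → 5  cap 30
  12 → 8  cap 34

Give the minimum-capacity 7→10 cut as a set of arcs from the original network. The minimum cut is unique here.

Min-cut arcs: {(3,6), (7,5), (7,9)} (total capacity 21)

augment #1: 7→5→4→10 push 6
augment #2: 7→9→1→10 push 13
augment #3: 7→3→6→12→1→10 push 2
max flow = 21; residual-reachable set from 7 gives S-side
cut edges (S→T): {(3,6), (7,5), (7,9)} total cap 21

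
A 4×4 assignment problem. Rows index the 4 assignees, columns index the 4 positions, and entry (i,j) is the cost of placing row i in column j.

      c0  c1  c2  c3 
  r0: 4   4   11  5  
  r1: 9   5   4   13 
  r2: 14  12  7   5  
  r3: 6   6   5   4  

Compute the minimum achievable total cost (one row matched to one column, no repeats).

one of 3 optimal assignments: row0→col0 (cost 4), row1→col1 (cost 5), row2→col3 (cost 5), row3→col2 (cost 5)
total = 4 + 5 + 5 + 5 = 19

Minimum assignment cost: 19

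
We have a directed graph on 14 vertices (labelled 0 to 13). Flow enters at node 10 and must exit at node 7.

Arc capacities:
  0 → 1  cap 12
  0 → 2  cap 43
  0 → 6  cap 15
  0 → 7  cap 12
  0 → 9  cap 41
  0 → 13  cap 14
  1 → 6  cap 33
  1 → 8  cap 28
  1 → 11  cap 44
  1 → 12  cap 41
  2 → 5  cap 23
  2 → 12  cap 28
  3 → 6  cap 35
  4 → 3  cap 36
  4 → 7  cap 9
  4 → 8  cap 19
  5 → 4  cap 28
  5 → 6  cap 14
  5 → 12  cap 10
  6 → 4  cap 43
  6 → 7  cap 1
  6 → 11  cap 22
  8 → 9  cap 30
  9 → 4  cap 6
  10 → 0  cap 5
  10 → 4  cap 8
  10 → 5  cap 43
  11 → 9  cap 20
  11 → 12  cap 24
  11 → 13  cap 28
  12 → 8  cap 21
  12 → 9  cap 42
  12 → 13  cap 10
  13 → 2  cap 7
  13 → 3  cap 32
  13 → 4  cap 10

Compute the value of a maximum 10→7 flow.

augment #1: 10→0→7 bottleneck 5, total now 5
augment #2: 10→4→7 bottleneck 8, total now 13
augment #3: 10→5→4→7 bottleneck 1, total now 14
augment #4: 10→5→6→7 bottleneck 1, total now 15

Maximum flow value: 15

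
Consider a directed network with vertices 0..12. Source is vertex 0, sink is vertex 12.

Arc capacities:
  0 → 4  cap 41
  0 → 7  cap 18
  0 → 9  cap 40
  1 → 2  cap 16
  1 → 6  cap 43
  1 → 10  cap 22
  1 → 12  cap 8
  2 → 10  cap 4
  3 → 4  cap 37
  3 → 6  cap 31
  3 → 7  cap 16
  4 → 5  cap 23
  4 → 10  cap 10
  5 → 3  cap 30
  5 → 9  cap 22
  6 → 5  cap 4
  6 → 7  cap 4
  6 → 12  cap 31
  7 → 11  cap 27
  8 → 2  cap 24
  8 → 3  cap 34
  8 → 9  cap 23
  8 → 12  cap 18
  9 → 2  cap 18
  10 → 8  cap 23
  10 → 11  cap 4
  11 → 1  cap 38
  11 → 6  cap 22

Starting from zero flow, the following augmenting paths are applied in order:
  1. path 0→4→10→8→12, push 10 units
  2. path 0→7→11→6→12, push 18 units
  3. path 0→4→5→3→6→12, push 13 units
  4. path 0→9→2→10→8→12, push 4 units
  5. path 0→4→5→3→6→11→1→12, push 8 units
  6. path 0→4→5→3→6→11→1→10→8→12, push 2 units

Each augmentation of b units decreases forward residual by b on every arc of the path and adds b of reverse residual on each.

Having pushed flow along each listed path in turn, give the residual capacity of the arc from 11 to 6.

after path 1 (0→4→10→8→12, push 10): res(11,6)=22
after path 2 (0→7→11→6→12, push 18): res(11,6)=4
after path 3 (0→4→5→3→6→12, push 13): res(11,6)=4
after path 4 (0→9→2→10→8→12, push 4): res(11,6)=4
after path 5 (0→4→5→3→6→11→1→12, push 8): res(11,6)=12
after path 6 (0→4→5→3→6→11→1→10→8→12, push 2): res(11,6)=14

Residual capacity of (11,6): 14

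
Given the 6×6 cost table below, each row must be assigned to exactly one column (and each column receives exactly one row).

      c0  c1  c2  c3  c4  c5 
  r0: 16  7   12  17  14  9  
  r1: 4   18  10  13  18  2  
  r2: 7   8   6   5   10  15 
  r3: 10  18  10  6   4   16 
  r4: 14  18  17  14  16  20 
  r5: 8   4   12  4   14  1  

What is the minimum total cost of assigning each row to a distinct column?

Minimum assignment cost: 36

optimal assignment: row0→col1 (cost 7), row1→col0 (cost 4), row2→col2 (cost 6), row3→col4 (cost 4), row4→col3 (cost 14), row5→col5 (cost 1)
total = 7 + 4 + 6 + 4 + 14 + 1 = 36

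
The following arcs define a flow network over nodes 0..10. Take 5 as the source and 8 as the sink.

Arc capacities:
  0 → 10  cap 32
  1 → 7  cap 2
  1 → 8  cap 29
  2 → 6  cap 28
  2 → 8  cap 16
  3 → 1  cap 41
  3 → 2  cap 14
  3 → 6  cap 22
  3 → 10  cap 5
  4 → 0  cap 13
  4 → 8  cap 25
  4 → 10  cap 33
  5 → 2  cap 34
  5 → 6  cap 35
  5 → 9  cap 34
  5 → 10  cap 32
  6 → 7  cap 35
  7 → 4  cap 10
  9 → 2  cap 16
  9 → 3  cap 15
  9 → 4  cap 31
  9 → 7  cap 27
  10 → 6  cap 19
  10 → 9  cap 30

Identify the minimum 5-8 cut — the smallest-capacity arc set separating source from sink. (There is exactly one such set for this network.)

augment #1: 5→2→8 push 16
augment #2: 5→9→4→8 push 25
augment #3: 5→9→3→1→8 push 9
augment #4: 5→10→9→3→1→8 push 6
max flow = 56; residual-reachable set from 5 gives S-side
cut edges (S→T): {(2,8), (4,8), (9,3)} total cap 56

Min-cut arcs: {(2,8), (4,8), (9,3)} (total capacity 56)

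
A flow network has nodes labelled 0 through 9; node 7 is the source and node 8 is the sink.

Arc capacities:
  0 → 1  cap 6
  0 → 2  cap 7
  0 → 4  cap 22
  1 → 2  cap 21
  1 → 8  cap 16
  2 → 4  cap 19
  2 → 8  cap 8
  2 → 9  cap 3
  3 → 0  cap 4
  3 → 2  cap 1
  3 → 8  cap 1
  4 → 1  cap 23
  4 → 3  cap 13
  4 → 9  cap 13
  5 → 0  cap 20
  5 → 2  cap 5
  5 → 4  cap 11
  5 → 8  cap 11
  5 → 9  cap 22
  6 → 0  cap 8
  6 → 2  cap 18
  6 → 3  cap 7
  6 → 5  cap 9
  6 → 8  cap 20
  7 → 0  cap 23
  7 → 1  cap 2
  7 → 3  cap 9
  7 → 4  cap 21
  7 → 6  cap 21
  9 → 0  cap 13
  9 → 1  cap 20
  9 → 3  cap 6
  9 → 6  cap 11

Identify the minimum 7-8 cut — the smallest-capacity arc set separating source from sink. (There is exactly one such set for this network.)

Min-cut arcs: {(1,8), (2,8), (3,8), (6,5), (6,8)} (total capacity 54)

augment #1: 7→1→8 push 2
augment #2: 7→3→8 push 1
augment #3: 7→6→8 push 20
augment #4: 7→0→1→8 push 6
augment #5: 7→0→2→8 push 7
augment #6: 7→3→2→8 push 1
augment #7: 7→4→1→8 push 8
augment #8: 7→6→5→8 push 1
augment #9: 7→4→9→6→5→8 push 8
max flow = 54; residual-reachable set from 7 gives S-side
cut edges (S→T): {(1,8), (2,8), (3,8), (6,5), (6,8)} total cap 54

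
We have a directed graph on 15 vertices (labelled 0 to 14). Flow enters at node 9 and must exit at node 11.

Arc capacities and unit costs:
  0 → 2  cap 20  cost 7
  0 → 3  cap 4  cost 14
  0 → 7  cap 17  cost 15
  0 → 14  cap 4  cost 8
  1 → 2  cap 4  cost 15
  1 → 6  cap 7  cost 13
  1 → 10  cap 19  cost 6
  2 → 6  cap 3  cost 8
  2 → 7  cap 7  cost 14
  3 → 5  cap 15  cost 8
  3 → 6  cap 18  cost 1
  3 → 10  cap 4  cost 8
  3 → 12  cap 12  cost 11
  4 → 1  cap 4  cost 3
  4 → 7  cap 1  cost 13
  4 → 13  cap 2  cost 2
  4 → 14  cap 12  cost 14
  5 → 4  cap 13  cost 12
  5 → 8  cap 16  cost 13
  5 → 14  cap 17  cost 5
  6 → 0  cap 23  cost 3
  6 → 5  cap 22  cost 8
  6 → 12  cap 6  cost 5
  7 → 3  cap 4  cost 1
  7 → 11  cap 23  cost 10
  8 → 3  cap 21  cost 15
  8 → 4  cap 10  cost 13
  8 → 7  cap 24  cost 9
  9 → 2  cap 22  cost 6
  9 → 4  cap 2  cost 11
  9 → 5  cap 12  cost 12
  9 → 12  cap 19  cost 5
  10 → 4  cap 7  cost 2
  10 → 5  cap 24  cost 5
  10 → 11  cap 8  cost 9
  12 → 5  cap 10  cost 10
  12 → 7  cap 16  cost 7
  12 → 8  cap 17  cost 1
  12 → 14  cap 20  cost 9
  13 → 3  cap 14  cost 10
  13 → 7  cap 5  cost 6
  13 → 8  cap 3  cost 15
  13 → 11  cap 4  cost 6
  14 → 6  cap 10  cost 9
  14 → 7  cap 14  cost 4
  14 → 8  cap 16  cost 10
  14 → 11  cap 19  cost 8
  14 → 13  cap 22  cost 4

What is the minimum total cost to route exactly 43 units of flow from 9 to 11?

shortest-cost path #1: 9→4→13→11 push 2 @ unit cost 19 (adds 38)
shortest-cost path #2: 9→12→14→11 push 19 @ unit cost 22 (adds 418)
shortest-cost path #3: 9→5→14→12→7→11 push 12 @ unit cost 25 (adds 300)
shortest-cost path #4: 9→2→7→11 push 7 @ unit cost 30 (adds 210)
shortest-cost path #5: 9→2→6→0→14→12→7→11 push 3 @ unit cost 33 (adds 99)
total cost = 1065

Minimum cost for 43 units: 1065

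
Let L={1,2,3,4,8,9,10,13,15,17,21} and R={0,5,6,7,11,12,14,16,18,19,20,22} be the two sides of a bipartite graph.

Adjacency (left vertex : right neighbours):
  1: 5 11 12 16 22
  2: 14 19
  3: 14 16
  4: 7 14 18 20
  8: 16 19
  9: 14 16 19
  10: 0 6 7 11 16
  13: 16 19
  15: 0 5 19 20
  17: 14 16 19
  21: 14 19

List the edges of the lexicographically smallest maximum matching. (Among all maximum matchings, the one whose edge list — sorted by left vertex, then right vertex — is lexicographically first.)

|M| = 7 (so the lex-smallest maximum matching has 7 edges)
process left vertices in ascending order; for each, take the smallest-labelled available neighbour that still permits 7 edges overall, or leave it unmatched if none does
lex-smallest matching: {1-5, 2-14, 3-16, 4-7, 8-19, 10-0, 15-20}

Lex-smallest maximum matching: {(1,5), (2,14), (3,16), (4,7), (8,19), (10,0), (15,20)}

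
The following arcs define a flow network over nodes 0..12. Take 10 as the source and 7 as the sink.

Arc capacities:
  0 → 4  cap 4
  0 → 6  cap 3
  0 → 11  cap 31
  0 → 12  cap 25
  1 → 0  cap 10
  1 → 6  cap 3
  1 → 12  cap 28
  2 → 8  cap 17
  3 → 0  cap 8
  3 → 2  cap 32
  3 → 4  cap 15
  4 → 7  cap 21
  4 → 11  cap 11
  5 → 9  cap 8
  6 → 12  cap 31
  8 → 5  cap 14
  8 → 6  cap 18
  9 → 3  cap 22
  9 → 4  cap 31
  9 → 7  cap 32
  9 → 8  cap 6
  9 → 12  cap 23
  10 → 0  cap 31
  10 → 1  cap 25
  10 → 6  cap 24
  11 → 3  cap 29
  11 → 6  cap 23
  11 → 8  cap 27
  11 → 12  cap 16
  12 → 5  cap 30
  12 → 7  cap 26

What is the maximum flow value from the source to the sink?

augment #1: 10→0→4→7 bottleneck 4, total now 4
augment #2: 10→0→12→7 bottleneck 25, total now 29
augment #3: 10→1→12→7 bottleneck 1, total now 30
augment #4: 10→0→11→3→4→7 bottleneck 2, total now 32
augment #5: 10→1→12→5→9→7 bottleneck 8, total now 40
augment #6: 10→1→0→11→3→4→7 bottleneck 10, total now 50
augment #7: 10→1→12→0→11→3→4→7 bottleneck 3, total now 53

Maximum flow value: 53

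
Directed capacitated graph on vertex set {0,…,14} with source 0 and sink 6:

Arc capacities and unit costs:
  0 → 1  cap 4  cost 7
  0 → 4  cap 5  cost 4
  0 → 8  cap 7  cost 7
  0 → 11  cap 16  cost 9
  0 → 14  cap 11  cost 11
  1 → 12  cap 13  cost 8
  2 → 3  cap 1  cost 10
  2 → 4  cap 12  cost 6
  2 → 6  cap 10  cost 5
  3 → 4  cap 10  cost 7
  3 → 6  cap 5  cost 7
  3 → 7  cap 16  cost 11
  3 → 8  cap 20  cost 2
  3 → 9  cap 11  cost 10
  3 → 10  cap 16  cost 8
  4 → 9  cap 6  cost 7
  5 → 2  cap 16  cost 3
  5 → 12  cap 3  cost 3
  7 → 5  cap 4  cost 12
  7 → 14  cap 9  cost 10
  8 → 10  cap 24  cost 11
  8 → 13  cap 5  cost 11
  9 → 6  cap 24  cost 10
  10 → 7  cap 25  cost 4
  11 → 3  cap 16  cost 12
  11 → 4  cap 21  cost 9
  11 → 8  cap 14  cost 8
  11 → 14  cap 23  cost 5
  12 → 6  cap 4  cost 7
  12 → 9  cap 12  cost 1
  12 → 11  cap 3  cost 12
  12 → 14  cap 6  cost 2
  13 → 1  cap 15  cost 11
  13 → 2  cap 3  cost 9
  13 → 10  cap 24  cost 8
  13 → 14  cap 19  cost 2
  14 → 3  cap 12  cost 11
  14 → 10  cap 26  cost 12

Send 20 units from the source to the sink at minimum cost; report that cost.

Minimum cost for 20 units: 546

shortest-cost path #1: 0→4→9→6 push 5 @ unit cost 21 (adds 105)
shortest-cost path #2: 0→1→12→6 push 4 @ unit cost 22 (adds 88)
shortest-cost path #3: 0→11→3→6 push 5 @ unit cost 28 (adds 140)
shortest-cost path #4: 0→8→13→2→6 push 3 @ unit cost 32 (adds 96)
shortest-cost path #5: 0→11→4→9→6 push 1 @ unit cost 35 (adds 35)
shortest-cost path #6: 0→11→3→9→6 push 2 @ unit cost 41 (adds 82)
total cost = 546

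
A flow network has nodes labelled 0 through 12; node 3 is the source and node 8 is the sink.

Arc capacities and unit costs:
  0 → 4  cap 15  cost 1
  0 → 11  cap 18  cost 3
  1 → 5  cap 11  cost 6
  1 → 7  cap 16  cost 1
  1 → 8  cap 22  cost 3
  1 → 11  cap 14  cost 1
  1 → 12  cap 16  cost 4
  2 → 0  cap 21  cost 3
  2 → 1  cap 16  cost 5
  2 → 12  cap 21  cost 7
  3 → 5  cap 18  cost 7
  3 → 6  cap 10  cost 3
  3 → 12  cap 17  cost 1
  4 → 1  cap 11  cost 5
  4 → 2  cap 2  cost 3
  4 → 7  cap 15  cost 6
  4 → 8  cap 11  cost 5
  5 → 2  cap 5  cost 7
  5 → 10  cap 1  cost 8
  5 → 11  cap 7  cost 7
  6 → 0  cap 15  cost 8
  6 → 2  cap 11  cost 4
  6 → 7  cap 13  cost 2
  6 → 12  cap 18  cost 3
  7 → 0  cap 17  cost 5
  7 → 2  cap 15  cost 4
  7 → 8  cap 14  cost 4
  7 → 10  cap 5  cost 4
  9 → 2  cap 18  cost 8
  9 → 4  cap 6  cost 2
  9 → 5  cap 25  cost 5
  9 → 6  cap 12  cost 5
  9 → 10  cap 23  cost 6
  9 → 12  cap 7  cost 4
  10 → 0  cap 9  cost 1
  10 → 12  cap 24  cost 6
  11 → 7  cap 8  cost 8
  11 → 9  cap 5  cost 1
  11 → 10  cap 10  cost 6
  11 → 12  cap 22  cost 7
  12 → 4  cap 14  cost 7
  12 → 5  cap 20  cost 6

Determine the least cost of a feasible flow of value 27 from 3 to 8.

shortest-cost path #1: 3→6→7→8 push 10 @ unit cost 9 (adds 90)
shortest-cost path #2: 3→12→4→8 push 11 @ unit cost 13 (adds 143)
shortest-cost path #3: 3→12→4→1→8 push 3 @ unit cost 16 (adds 48)
shortest-cost path #4: 3→5→2→1→8 push 3 @ unit cost 22 (adds 66)
total cost = 347

Minimum cost for 27 units: 347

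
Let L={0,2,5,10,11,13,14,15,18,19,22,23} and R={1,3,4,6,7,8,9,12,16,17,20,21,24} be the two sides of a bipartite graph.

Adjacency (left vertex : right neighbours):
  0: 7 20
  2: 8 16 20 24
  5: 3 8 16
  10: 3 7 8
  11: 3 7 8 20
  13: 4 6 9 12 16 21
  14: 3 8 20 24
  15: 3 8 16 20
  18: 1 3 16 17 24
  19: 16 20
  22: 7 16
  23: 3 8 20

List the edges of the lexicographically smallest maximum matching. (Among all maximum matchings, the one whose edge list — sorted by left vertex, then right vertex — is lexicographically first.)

Lex-smallest maximum matching: {(0,7), (2,8), (5,3), (11,20), (13,4), (14,24), (15,16), (18,1)}

|M| = 8 (so the lex-smallest maximum matching has 8 edges)
process left vertices in ascending order; for each, take the smallest-labelled available neighbour that still permits 8 edges overall, or leave it unmatched if none does
lex-smallest matching: {0-7, 2-8, 5-3, 11-20, 13-4, 14-24, 15-16, 18-1}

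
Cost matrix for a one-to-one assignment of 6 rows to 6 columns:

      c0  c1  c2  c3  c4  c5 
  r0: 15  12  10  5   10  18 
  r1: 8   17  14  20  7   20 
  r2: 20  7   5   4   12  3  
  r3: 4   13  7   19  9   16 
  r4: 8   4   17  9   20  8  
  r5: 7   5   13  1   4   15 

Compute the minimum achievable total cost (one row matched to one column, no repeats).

Minimum assignment cost: 29

optimal assignment: row0→col2 (cost 10), row1→col4 (cost 7), row2→col5 (cost 3), row3→col0 (cost 4), row4→col1 (cost 4), row5→col3 (cost 1)
total = 10 + 7 + 3 + 4 + 4 + 1 = 29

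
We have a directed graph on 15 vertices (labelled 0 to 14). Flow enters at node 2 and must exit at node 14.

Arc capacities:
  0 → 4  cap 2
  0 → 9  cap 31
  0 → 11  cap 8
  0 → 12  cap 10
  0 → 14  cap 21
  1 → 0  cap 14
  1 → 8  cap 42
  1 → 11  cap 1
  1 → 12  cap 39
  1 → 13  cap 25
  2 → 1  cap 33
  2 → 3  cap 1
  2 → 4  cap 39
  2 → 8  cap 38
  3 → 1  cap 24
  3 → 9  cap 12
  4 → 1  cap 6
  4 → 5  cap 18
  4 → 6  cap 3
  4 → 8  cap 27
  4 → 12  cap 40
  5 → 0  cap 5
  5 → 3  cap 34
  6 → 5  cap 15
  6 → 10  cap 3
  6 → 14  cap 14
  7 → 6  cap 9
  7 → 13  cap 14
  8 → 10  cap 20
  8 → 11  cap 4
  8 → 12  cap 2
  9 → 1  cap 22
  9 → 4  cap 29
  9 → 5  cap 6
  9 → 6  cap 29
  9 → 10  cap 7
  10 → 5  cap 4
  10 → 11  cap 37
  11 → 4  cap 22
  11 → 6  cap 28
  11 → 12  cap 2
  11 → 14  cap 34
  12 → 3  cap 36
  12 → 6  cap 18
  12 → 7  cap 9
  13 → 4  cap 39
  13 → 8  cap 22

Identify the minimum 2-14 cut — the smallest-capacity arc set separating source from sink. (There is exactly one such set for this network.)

Min-cut arcs: {(1,0), (5,0), (6,14), (11,14)} (total capacity 67)

augment #1: 2→1→0→14 push 14
augment #2: 2→1→11→14 push 1
augment #3: 2→4→6→14 push 3
augment #4: 2→8→11→14 push 4
augment #5: 2→1→12→6→14 push 11
augment #6: 2→4→5→0→14 push 5
augment #7: 2→8→10→11→14 push 20
augment #8: 2→3→9→10→11→14 push 1
augment #9: 2→1→12→6→10→11→14 push 3
augment #10: 2→1→12→3→9→10→11→14 push 4
augment #11: 2→4→5→3→9→10→11→14 push 1
max flow = 67; residual-reachable set from 2 gives S-side
cut edges (S→T): {(1,0), (5,0), (6,14), (11,14)} total cap 67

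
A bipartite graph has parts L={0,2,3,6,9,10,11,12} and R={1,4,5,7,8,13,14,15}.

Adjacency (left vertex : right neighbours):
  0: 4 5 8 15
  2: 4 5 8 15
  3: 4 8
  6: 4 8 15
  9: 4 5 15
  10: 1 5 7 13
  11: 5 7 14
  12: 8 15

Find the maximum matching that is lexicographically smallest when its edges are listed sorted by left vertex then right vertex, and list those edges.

|M| = 6 (so the lex-smallest maximum matching has 6 edges)
process left vertices in ascending order; for each, take the smallest-labelled available neighbour that still permits 6 edges overall, or leave it unmatched if none does
lex-smallest matching: {0-4, 2-5, 3-8, 6-15, 10-1, 11-7}

Lex-smallest maximum matching: {(0,4), (2,5), (3,8), (6,15), (10,1), (11,7)}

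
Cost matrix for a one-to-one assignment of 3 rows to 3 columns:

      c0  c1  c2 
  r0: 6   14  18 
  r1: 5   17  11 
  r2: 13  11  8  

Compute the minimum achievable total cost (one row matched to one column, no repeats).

optimal assignment: row0→col1 (cost 14), row1→col0 (cost 5), row2→col2 (cost 8)
total = 14 + 5 + 8 = 27

Minimum assignment cost: 27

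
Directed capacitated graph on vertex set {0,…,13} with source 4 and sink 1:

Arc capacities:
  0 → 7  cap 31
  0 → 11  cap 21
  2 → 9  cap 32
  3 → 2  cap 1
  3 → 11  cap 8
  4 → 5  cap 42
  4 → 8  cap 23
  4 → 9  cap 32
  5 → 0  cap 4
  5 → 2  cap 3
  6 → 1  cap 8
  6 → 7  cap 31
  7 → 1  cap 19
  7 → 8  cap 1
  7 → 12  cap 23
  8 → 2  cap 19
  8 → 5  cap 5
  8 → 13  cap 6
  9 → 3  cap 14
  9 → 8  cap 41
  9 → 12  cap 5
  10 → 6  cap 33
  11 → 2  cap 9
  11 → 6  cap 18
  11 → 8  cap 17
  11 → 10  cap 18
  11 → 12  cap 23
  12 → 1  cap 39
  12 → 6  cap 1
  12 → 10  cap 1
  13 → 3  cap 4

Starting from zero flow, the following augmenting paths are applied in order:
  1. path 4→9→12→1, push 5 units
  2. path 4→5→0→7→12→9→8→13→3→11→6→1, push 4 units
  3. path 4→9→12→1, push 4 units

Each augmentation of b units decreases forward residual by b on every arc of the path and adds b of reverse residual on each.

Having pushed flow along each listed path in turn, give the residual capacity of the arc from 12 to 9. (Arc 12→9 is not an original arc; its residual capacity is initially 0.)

Residual capacity of (12,9): 5

after path 1 (4→9→12→1, push 5): res(12,9)=5
after path 2 (4→5→0→7→12→9→8→13→3→11→6→1, push 4): res(12,9)=1
after path 3 (4→9→12→1, push 4): res(12,9)=5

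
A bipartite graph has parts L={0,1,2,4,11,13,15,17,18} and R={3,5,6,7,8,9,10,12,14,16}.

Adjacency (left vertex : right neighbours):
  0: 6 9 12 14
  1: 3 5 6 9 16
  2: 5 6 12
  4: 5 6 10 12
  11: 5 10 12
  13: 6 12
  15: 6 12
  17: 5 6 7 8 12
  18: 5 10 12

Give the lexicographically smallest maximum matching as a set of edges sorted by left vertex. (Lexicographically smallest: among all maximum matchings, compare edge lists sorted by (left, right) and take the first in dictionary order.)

Lex-smallest maximum matching: {(0,9), (1,3), (2,5), (4,6), (11,10), (13,12), (17,7)}

|M| = 7 (so the lex-smallest maximum matching has 7 edges)
process left vertices in ascending order; for each, take the smallest-labelled available neighbour that still permits 7 edges overall, or leave it unmatched if none does
lex-smallest matching: {0-9, 1-3, 2-5, 4-6, 11-10, 13-12, 17-7}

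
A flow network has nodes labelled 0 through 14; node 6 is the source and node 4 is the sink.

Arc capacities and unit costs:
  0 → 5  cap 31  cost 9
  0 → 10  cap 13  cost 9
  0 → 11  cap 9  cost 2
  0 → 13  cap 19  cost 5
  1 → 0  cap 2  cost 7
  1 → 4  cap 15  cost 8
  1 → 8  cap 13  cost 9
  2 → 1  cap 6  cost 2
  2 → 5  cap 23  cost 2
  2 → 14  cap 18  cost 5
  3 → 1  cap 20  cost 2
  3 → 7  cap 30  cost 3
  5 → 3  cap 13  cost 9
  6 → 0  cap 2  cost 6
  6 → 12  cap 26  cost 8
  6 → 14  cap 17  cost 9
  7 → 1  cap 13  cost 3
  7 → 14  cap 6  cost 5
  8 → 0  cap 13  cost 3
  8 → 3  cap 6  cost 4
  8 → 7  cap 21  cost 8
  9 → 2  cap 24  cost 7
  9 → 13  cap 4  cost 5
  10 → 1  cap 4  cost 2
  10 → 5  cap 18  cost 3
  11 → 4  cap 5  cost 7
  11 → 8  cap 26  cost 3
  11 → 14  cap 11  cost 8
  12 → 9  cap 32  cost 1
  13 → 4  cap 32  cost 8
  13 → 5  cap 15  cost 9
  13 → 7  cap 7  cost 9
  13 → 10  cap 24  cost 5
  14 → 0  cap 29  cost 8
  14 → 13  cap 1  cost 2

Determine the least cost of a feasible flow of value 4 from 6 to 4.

shortest-cost path #1: 6→0→11→4 push 2 @ unit cost 15 (adds 30)
shortest-cost path #2: 6→14→13→4 push 1 @ unit cost 19 (adds 19)
shortest-cost path #3: 6→12→9→13→4 push 1 @ unit cost 22 (adds 22)
total cost = 71

Minimum cost for 4 units: 71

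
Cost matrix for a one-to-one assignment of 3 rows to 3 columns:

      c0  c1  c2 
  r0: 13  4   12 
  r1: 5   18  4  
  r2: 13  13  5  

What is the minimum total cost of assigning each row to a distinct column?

Minimum assignment cost: 14

optimal assignment: row0→col1 (cost 4), row1→col0 (cost 5), row2→col2 (cost 5)
total = 4 + 5 + 5 = 14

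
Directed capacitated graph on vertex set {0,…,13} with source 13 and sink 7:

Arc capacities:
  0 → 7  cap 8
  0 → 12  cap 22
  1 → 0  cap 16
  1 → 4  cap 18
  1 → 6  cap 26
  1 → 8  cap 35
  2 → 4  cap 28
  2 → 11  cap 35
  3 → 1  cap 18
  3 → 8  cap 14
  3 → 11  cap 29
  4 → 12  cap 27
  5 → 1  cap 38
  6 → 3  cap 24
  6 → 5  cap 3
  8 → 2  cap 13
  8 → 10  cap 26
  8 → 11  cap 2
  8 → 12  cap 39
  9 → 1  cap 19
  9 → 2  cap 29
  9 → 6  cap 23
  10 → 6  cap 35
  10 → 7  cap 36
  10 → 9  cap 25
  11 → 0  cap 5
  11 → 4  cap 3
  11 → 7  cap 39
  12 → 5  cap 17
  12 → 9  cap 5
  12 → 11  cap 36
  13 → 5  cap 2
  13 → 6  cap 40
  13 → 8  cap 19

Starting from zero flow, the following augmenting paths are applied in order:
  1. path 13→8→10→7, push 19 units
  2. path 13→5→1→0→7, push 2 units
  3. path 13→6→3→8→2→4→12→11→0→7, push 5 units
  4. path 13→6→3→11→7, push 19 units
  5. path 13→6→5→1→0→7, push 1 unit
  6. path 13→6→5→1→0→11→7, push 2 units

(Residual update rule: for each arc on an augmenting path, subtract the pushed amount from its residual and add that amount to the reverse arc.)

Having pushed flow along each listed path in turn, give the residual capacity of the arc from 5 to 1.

after path 1 (13→8→10→7, push 19): res(5,1)=38
after path 2 (13→5→1→0→7, push 2): res(5,1)=36
after path 3 (13→6→3→8→2→4→12→11→0→7, push 5): res(5,1)=36
after path 4 (13→6→3→11→7, push 19): res(5,1)=36
after path 5 (13→6→5→1→0→7, push 1): res(5,1)=35
after path 6 (13→6→5→1→0→11→7, push 2): res(5,1)=33

Residual capacity of (5,1): 33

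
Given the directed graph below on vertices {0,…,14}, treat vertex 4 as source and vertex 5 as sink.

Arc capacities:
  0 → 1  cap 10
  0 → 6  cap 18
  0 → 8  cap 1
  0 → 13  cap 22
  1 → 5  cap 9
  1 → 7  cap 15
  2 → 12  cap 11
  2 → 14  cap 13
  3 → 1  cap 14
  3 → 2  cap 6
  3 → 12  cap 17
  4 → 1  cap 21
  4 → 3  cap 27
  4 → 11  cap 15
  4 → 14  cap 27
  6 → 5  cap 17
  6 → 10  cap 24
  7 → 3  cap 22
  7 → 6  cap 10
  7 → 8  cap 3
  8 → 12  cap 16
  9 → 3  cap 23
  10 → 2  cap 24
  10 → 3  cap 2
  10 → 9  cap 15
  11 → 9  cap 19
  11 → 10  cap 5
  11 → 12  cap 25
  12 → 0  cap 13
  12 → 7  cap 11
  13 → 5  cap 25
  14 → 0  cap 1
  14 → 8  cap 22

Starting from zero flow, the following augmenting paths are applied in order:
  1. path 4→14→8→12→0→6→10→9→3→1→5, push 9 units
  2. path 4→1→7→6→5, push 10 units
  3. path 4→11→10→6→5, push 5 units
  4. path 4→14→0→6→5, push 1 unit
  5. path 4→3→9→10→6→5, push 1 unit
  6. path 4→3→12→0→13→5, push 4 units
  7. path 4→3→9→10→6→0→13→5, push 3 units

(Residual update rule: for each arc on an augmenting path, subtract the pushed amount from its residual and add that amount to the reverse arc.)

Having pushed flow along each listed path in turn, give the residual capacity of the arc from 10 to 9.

after path 1 (4→14→8→12→0→6→10→9→3→1→5, push 9): res(10,9)=6
after path 2 (4→1→7→6→5, push 10): res(10,9)=6
after path 3 (4→11→10→6→5, push 5): res(10,9)=6
after path 4 (4→14→0→6→5, push 1): res(10,9)=6
after path 5 (4→3→9→10→6→5, push 1): res(10,9)=7
after path 6 (4→3→12→0→13→5, push 4): res(10,9)=7
after path 7 (4→3→9→10→6→0→13→5, push 3): res(10,9)=10

Residual capacity of (10,9): 10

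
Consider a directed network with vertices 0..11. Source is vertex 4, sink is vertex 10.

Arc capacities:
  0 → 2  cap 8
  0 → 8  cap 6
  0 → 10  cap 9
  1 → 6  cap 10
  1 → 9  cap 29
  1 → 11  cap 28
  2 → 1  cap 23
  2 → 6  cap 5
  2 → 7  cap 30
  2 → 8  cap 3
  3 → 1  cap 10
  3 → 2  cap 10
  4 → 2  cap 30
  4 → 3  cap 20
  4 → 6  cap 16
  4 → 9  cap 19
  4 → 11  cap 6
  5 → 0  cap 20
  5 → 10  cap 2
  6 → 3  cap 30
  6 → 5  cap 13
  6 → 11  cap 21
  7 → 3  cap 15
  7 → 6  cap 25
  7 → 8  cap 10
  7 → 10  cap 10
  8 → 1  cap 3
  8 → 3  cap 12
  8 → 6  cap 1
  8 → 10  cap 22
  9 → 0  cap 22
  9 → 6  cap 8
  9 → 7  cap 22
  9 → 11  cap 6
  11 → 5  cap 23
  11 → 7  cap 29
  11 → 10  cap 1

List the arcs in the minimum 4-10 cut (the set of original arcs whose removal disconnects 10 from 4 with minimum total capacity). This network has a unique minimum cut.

Min-cut arcs: {(0,8), (0,10), (2,8), (5,10), (7,8), (7,10), (11,10)} (total capacity 41)

augment #1: 4→11→10 push 1
augment #2: 4→2→7→10 push 10
augment #3: 4→2→8→10 push 3
augment #4: 4→6→5→10 push 2
augment #5: 4→9→0→10 push 9
augment #6: 4→2→7→8→10 push 10
augment #7: 4→9→0→8→10 push 6
max flow = 41; residual-reachable set from 4 gives S-side
cut edges (S→T): {(0,8), (0,10), (2,8), (5,10), (7,8), (7,10), (11,10)} total cap 41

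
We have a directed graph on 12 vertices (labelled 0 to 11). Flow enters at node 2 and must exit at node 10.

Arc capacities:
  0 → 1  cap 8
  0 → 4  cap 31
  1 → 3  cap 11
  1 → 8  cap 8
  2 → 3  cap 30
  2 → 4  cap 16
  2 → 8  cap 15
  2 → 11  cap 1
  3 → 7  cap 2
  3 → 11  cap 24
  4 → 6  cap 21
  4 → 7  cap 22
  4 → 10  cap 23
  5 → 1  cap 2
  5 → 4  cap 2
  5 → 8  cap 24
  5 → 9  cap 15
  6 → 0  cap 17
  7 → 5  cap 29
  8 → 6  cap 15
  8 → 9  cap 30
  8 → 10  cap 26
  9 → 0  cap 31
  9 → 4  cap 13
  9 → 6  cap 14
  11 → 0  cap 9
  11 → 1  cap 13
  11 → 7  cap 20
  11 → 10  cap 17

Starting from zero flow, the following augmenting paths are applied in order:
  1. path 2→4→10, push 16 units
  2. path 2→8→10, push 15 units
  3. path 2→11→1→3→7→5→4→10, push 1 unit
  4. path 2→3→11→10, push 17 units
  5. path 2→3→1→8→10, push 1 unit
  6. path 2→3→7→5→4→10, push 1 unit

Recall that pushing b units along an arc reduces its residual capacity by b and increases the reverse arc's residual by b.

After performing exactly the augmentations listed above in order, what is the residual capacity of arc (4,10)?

Residual capacity of (4,10): 5

after path 1 (2→4→10, push 16): res(4,10)=7
after path 2 (2→8→10, push 15): res(4,10)=7
after path 3 (2→11→1→3→7→5→4→10, push 1): res(4,10)=6
after path 4 (2→3→11→10, push 17): res(4,10)=6
after path 5 (2→3→1→8→10, push 1): res(4,10)=6
after path 6 (2→3→7→5→4→10, push 1): res(4,10)=5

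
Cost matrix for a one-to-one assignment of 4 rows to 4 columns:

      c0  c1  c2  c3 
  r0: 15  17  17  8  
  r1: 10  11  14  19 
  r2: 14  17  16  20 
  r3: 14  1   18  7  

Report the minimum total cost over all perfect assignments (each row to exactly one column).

optimal assignment: row0→col3 (cost 8), row1→col0 (cost 10), row2→col2 (cost 16), row3→col1 (cost 1)
total = 8 + 10 + 16 + 1 = 35

Minimum assignment cost: 35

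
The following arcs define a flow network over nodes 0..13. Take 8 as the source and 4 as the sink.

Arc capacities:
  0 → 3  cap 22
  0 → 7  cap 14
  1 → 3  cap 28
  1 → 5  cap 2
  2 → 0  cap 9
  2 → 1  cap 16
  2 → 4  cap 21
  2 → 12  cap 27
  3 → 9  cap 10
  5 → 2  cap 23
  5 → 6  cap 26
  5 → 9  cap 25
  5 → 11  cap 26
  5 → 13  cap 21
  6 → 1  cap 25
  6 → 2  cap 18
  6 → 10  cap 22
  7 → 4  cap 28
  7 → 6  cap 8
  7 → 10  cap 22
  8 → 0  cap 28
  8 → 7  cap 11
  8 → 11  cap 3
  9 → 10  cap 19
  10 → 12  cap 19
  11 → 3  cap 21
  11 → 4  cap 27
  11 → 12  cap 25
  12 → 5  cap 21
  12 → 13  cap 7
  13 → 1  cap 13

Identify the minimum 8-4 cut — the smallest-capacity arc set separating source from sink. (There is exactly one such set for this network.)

Min-cut arcs: {(0,7), (3,9), (8,7), (8,11)} (total capacity 38)

augment #1: 8→7→4 push 11
augment #2: 8→11→4 push 3
augment #3: 8→0→7→4 push 14
augment #4: 8→0→3→9→10→12→5→2→4 push 10
max flow = 38; residual-reachable set from 8 gives S-side
cut edges (S→T): {(0,7), (3,9), (8,7), (8,11)} total cap 38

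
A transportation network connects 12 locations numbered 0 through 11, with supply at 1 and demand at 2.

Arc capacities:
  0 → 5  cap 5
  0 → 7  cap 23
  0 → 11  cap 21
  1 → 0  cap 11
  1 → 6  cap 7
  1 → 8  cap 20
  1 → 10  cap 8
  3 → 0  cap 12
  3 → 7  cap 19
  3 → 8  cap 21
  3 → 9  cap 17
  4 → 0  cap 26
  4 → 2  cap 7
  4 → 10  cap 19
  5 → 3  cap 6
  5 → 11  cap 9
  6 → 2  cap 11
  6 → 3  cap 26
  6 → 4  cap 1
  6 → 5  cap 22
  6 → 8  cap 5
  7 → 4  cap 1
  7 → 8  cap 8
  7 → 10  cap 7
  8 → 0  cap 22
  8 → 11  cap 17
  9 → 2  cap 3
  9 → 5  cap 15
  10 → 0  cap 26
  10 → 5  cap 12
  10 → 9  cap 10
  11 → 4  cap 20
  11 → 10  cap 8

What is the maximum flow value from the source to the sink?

Maximum flow value: 17

augment #1: 1→6→2 bottleneck 7, total now 7
augment #2: 1→10→9→2 bottleneck 3, total now 10
augment #3: 1→0→7→4→2 bottleneck 1, total now 11
augment #4: 1→0→11→4→2 bottleneck 6, total now 17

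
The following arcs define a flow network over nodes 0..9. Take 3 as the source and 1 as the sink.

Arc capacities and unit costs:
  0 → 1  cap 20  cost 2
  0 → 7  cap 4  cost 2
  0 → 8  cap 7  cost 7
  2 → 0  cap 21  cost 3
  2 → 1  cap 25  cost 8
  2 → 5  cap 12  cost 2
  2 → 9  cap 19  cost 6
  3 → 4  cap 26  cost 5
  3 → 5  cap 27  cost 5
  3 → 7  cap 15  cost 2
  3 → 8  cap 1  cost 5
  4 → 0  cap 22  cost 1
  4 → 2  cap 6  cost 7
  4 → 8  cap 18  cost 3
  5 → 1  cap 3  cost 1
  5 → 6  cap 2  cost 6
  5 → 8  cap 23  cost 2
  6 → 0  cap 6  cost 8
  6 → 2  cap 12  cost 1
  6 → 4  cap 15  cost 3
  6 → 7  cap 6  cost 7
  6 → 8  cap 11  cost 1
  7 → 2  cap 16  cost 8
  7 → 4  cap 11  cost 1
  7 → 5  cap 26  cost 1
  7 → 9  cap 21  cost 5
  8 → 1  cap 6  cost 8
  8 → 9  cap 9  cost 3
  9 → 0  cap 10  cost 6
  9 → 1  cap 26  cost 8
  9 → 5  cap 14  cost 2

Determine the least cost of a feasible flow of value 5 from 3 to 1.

shortest-cost path #1: 3→7→5→1 push 3 @ unit cost 4 (adds 12)
shortest-cost path #2: 3→7→4→0→1 push 2 @ unit cost 6 (adds 12)
total cost = 24

Minimum cost for 5 units: 24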